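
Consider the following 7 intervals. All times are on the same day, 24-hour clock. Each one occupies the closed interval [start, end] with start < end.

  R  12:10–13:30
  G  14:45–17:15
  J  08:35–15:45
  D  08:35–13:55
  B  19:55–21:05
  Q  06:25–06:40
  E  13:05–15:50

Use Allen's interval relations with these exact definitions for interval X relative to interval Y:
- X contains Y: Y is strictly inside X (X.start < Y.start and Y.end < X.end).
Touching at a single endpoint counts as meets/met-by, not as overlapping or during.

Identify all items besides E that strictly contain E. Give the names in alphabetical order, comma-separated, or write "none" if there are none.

Target E = [13:05, 15:50].
B [19:55, 21:05] → after → no.
D [08:35, 13:55] → overlaps → no.
G [14:45, 17:15] → overlapped-by → no.
J [08:35, 15:45] → overlaps → no.
Q [06:25, 06:40] → before → no.
R [12:10, 13:30] → overlaps → no.
Result: none.

none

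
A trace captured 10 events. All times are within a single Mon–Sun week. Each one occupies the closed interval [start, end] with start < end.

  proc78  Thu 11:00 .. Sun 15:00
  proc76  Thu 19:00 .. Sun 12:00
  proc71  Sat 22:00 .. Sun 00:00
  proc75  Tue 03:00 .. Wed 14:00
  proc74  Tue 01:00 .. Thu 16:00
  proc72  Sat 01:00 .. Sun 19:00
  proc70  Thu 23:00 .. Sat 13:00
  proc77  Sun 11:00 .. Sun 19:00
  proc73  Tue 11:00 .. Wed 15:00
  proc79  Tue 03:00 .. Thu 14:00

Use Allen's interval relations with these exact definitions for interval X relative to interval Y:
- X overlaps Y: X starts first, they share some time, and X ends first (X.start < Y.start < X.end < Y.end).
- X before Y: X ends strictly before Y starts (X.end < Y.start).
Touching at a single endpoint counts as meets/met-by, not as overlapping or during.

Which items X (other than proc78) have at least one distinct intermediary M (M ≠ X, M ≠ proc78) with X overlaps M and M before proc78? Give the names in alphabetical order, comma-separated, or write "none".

Target proc78 = [Thu 11:00, Sun 15:00].
Intermediaries M with M before proc78: proc73, proc75.
Via proc73 — items with X overlaps proc73: proc75.
Via proc75 — items with X overlaps proc75: none.
Union: proc75.

proc75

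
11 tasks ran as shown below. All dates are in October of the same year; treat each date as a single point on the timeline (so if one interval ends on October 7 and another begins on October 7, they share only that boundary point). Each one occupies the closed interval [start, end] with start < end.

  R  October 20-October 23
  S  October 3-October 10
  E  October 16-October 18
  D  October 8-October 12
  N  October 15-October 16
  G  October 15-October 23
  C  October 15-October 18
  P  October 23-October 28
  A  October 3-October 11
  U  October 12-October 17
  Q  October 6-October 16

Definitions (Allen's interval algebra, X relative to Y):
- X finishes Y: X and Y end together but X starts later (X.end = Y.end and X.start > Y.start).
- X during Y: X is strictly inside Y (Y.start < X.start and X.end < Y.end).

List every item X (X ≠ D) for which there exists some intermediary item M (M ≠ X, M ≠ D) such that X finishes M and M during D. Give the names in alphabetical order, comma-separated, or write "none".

none

Target D = [October 8, October 12].
Intermediaries M with M during D: none.
Union: none.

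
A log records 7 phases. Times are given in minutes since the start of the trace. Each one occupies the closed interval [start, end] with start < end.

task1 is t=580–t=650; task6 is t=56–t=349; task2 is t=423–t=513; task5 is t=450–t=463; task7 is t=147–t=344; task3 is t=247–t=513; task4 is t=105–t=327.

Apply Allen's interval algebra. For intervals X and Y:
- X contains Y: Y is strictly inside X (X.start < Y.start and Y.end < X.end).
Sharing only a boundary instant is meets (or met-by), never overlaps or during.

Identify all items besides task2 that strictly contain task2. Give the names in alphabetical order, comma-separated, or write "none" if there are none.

Target task2 = [t=423, t=513].
task1 [t=580, t=650] → after → no.
task3 [t=247, t=513] → finished-by → no.
task4 [t=105, t=327] → before → no.
task5 [t=450, t=463] → during → no.
task6 [t=56, t=349] → before → no.
task7 [t=147, t=344] → before → no.
Result: none.

none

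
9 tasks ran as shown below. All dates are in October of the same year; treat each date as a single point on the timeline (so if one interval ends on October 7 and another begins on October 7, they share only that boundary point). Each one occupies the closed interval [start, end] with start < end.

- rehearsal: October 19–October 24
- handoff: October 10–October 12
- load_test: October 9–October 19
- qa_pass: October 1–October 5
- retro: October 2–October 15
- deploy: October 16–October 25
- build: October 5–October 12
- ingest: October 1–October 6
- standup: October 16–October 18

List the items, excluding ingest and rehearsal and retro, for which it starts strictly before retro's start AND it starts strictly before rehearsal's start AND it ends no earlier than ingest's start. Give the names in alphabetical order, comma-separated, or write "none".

qa_pass

Conditions: its start is strictly before retro's start (X.start < October 2) AND its start is strictly before rehearsal's start (X.start < October 19) AND its end is no earlier than ingest's start (X.end >= October 1).
build: start October 5 < October 2? ✗; start October 5 < October 19? ✓; end October 12 >= October 1? ✓ → no.
deploy: start October 16 < October 2? ✗; start October 16 < October 19? ✓; end October 25 >= October 1? ✓ → no.
handoff: start October 10 < October 2? ✗; start October 10 < October 19? ✓; end October 12 >= October 1? ✓ → no.
load_test: start October 9 < October 2? ✗; start October 9 < October 19? ✓; end October 19 >= October 1? ✓ → no.
qa_pass: start October 1 < October 2? ✓; start October 1 < October 19? ✓; end October 5 >= October 1? ✓ → yes.
standup: start October 16 < October 2? ✗; start October 16 < October 19? ✓; end October 18 >= October 1? ✓ → no.
Result: qa_pass.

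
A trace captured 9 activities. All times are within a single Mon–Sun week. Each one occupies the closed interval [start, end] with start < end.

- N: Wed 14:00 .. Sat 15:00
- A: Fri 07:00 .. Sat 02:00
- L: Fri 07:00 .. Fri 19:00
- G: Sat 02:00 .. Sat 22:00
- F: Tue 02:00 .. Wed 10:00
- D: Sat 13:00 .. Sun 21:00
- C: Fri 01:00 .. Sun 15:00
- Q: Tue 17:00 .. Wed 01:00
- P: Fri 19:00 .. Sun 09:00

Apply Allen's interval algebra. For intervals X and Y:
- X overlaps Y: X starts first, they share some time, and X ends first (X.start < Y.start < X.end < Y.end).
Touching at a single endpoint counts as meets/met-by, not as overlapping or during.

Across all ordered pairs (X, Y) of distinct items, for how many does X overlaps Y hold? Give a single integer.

8

Checking all 72 ordered pairs for relation 'overlaps'; matching pairs in alphabetical order:
(A, P): A overlaps P ✓
(C, D): C overlaps D ✓
(G, D): G overlaps D ✓
(N, C): N overlaps C ✓
(N, D): N overlaps D ✓
(N, G): N overlaps G ✓
(N, P): N overlaps P ✓
(P, D): P overlaps D ✓
Count: 8.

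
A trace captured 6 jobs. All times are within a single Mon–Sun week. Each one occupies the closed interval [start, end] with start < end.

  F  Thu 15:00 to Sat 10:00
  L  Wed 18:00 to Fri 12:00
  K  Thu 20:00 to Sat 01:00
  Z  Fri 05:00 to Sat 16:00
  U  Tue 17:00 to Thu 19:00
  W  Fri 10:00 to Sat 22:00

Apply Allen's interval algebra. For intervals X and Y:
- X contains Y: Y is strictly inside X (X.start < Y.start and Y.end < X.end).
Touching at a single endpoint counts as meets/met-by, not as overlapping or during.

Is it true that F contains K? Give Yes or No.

Yes

F = [Thu 15:00, Sat 10:00], K = [Thu 20:00, Sat 01:00].
Actual relation of F to K: contains.
Asked whether 'contains' holds → Yes.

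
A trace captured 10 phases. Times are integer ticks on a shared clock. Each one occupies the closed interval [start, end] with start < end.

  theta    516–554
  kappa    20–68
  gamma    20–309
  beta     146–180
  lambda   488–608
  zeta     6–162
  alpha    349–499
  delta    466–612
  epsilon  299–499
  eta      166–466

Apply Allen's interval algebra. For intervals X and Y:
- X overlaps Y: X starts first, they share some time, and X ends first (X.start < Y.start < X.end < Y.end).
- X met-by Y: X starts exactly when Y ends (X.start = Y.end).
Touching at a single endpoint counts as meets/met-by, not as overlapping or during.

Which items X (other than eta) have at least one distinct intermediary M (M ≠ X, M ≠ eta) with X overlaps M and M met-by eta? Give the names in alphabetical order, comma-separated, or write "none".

alpha, epsilon

Target eta = [166, 466].
Intermediaries M with M met-by eta: delta.
Via delta — items with X overlaps delta: alpha, epsilon.
Union: alpha, epsilon.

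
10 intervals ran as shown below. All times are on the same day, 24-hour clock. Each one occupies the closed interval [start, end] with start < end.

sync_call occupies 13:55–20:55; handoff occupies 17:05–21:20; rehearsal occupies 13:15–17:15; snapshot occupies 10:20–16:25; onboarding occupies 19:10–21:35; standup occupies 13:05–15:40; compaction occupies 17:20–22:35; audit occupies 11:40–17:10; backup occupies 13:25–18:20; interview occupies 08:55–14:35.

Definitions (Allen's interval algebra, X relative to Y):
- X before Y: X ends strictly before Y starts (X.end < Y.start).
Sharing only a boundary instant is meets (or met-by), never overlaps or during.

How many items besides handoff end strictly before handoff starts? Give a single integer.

Target handoff = [17:05, 21:20].
audit [11:40, 17:10] → overlaps → no.
backup [13:25, 18:20] → overlaps → no.
compaction [17:20, 22:35] → overlapped-by → no.
interview [08:55, 14:35] → before → counts.
onboarding [19:10, 21:35] → overlapped-by → no.
rehearsal [13:15, 17:15] → overlaps → no.
snapshot [10:20, 16:25] → before → counts.
standup [13:05, 15:40] → before → counts.
sync_call [13:55, 20:55] → overlaps → no.
Total: 3.

3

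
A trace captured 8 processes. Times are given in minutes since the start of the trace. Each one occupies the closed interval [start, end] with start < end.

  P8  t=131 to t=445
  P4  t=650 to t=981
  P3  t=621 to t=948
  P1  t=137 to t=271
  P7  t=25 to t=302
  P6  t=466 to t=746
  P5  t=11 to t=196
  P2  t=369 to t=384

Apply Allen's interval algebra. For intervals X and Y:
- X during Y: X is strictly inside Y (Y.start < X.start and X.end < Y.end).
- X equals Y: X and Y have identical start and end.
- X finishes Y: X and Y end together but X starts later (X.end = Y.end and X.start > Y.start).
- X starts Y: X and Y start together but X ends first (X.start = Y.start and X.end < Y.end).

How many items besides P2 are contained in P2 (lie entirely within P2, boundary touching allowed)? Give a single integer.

Target P2 = [t=369, t=384].
P1 [t=137, t=271] → before → no.
P3 [t=621, t=948] → after → no.
P4 [t=650, t=981] → after → no.
P5 [t=11, t=196] → before → no.
P6 [t=466, t=746] → after → no.
P7 [t=25, t=302] → before → no.
P8 [t=131, t=445] → contains → no.
Total: 0.

0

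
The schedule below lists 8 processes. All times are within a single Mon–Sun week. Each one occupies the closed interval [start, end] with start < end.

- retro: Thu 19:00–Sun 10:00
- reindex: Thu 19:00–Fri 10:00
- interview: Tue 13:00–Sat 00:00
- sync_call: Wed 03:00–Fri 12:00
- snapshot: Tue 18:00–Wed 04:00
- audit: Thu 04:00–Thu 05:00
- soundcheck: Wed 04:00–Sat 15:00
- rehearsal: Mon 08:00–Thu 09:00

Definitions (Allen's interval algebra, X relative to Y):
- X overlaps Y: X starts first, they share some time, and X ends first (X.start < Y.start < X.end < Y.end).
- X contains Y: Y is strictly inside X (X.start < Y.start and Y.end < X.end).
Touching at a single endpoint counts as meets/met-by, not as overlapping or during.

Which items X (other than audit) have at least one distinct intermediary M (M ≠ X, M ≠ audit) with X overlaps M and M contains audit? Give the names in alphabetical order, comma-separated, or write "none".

interview, rehearsal, snapshot, sync_call

Target audit = [Thu 04:00, Thu 05:00].
Intermediaries M with M contains audit: interview, rehearsal, soundcheck, sync_call.
Via interview — items with X overlaps interview: rehearsal.
Via rehearsal — items with X overlaps rehearsal: none.
Via soundcheck — items with X overlaps soundcheck: interview, rehearsal, sync_call.
Via sync_call — items with X overlaps sync_call: rehearsal, snapshot.
Union: interview, rehearsal, snapshot, sync_call.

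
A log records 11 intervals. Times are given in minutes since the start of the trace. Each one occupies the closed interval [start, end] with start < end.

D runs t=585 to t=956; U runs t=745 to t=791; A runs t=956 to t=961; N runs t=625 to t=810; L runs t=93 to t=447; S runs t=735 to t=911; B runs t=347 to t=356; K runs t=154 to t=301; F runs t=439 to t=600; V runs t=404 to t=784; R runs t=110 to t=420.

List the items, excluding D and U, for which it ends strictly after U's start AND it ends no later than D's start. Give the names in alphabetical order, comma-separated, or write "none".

Conditions: its end is strictly after U's start (X.end > t=745) AND its end is no later than D's start (X.end <= t=585).
A: end t=961 > t=745? ✓; end t=961 <= t=585? ✗ → no.
B: end t=356 > t=745? ✗; end t=356 <= t=585? ✓ → no.
F: end t=600 > t=745? ✗; end t=600 <= t=585? ✗ → no.
K: end t=301 > t=745? ✗; end t=301 <= t=585? ✓ → no.
L: end t=447 > t=745? ✗; end t=447 <= t=585? ✓ → no.
N: end t=810 > t=745? ✓; end t=810 <= t=585? ✗ → no.
R: end t=420 > t=745? ✗; end t=420 <= t=585? ✓ → no.
S: end t=911 > t=745? ✓; end t=911 <= t=585? ✗ → no.
V: end t=784 > t=745? ✓; end t=784 <= t=585? ✗ → no.
Result: none.

none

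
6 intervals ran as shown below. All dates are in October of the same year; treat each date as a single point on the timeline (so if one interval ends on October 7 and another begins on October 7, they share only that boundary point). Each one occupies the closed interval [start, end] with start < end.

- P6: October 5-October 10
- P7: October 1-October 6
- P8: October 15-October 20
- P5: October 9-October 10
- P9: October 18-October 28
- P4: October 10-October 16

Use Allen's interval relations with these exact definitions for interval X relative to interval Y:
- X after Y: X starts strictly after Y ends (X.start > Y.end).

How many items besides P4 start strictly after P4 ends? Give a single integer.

1

Target P4 = [October 10, October 16].
P5 [October 9, October 10] → meets → no.
P6 [October 5, October 10] → meets → no.
P7 [October 1, October 6] → before → no.
P8 [October 15, October 20] → overlapped-by → no.
P9 [October 18, October 28] → after → counts.
Total: 1.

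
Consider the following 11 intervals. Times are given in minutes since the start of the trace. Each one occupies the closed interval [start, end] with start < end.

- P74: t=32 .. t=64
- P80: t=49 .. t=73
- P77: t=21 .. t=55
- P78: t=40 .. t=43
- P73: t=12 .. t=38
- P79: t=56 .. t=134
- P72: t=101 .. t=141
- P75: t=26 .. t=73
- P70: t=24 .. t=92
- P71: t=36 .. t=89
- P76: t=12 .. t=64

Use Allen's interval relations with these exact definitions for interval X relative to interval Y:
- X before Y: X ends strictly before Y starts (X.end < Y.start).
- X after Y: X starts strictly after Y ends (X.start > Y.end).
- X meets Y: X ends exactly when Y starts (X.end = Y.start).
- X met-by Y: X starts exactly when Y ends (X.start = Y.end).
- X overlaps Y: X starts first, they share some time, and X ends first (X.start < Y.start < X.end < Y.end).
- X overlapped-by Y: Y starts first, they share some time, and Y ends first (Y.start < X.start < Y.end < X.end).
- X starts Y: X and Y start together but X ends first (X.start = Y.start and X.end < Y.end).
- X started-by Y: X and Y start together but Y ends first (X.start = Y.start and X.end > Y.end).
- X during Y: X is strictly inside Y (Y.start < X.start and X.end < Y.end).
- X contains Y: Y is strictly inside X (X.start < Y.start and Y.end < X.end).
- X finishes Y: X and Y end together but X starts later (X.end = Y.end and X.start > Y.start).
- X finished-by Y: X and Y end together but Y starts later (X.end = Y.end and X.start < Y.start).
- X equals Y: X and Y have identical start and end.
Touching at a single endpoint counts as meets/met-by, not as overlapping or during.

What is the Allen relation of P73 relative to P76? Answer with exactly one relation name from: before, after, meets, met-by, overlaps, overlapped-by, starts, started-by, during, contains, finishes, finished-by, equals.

starts

P73 = [t=12, t=38]; P76 = [t=12, t=64].
Compare endpoints: P73.start = P76.start, P73.start < P76.end, P73.end > P76.start, P73.end < P76.end.
That pattern is 'starts'.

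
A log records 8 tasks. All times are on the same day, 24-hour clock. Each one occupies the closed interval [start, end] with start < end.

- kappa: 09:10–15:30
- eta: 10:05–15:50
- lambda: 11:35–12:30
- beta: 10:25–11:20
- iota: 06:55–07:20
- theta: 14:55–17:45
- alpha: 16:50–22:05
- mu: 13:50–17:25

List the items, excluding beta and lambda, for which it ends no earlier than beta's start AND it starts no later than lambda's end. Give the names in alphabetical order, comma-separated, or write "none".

eta, kappa

Conditions: its end is no earlier than beta's start (X.end >= 10:25) AND its start is no later than lambda's end (X.start <= 12:30).
alpha: end 22:05 >= 10:25? ✓; start 16:50 <= 12:30? ✗ → no.
eta: end 15:50 >= 10:25? ✓; start 10:05 <= 12:30? ✓ → yes.
iota: end 07:20 >= 10:25? ✗; start 06:55 <= 12:30? ✓ → no.
kappa: end 15:30 >= 10:25? ✓; start 09:10 <= 12:30? ✓ → yes.
mu: end 17:25 >= 10:25? ✓; start 13:50 <= 12:30? ✗ → no.
theta: end 17:45 >= 10:25? ✓; start 14:55 <= 12:30? ✗ → no.
Result: eta, kappa.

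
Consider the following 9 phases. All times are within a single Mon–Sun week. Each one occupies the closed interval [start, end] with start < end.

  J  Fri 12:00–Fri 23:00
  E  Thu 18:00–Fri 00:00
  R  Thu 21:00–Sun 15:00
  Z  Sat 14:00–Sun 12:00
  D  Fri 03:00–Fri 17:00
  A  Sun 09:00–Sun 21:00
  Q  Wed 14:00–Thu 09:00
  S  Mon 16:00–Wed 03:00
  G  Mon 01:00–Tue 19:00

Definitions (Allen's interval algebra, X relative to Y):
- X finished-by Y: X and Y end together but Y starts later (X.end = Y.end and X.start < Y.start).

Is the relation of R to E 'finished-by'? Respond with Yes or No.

R = [Thu 21:00, Sun 15:00], E = [Thu 18:00, Fri 00:00].
Actual relation of R to E: overlapped-by.
Asked whether 'finished-by' holds → No.

No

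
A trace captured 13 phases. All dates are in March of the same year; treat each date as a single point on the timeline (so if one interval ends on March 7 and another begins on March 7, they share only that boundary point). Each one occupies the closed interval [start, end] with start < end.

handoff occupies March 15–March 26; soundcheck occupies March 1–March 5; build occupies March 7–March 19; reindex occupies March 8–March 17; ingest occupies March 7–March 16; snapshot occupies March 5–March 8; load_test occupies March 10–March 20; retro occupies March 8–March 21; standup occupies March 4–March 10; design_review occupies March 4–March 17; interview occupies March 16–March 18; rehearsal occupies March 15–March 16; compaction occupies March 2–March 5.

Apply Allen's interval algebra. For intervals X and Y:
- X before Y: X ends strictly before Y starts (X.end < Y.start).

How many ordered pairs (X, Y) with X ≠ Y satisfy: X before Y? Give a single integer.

23

Checking all 156 ordered pairs for relation 'before'; matching pairs in alphabetical order:
(compaction, build): compaction before build ✓
(compaction, handoff): compaction before handoff ✓
(compaction, ingest): compaction before ingest ✓
(compaction, interview): compaction before interview ✓
(compaction, load_test): compaction before load_test ✓
(compaction, rehearsal): compaction before rehearsal ✓
(compaction, reindex): compaction before reindex ✓
(compaction, retro): compaction before retro ✓
(snapshot, handoff): snapshot before handoff ✓
(snapshot, interview): snapshot before interview ✓
(snapshot, load_test): snapshot before load_test ✓
(snapshot, rehearsal): snapshot before rehearsal ✓
(soundcheck, build): soundcheck before build ✓
(soundcheck, handoff): soundcheck before handoff ✓
(soundcheck, ingest): soundcheck before ingest ✓
(soundcheck, interview): soundcheck before interview ✓
(soundcheck, load_test): soundcheck before load_test ✓
(soundcheck, rehearsal): soundcheck before rehearsal ✓
(soundcheck, reindex): soundcheck before reindex ✓
(soundcheck, retro): soundcheck before retro ✓
(standup, handoff): standup before handoff ✓
(standup, interview): standup before interview ✓
(standup, rehearsal): standup before rehearsal ✓
Count: 23.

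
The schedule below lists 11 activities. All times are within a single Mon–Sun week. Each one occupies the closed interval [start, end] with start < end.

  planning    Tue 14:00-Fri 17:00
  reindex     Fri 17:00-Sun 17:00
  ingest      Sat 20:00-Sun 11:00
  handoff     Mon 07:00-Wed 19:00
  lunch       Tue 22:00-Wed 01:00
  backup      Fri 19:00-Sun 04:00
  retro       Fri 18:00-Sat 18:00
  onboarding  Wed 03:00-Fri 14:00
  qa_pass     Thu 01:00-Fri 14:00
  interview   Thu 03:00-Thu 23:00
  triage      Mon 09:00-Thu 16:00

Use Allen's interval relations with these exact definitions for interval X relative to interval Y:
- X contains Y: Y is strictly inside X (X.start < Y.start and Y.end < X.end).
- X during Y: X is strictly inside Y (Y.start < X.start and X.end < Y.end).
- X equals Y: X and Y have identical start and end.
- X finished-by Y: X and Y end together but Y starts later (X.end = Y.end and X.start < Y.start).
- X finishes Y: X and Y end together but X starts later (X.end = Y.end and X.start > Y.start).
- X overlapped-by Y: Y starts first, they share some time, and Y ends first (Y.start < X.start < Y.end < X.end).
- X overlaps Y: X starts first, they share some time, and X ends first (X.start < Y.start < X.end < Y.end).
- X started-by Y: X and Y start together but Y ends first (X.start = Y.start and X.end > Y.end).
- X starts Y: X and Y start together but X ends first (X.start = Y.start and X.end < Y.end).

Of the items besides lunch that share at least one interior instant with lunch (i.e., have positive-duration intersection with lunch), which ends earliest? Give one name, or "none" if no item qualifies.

Target lunch = [Tue 22:00, Wed 01:00].
backup [Fri 19:00, Sun 04:00] → after → excluded.
handoff [Mon 07:00, Wed 19:00] → contains → candidate.
ingest [Sat 20:00, Sun 11:00] → after → excluded.
interview [Thu 03:00, Thu 23:00] → after → excluded.
onboarding [Wed 03:00, Fri 14:00] → after → excluded.
planning [Tue 14:00, Fri 17:00] → contains → candidate.
qa_pass [Thu 01:00, Fri 14:00] → after → excluded.
reindex [Fri 17:00, Sun 17:00] → after → excluded.
retro [Fri 18:00, Sat 18:00] → after → excluded.
triage [Mon 09:00, Thu 16:00] → contains → candidate.
Among candidates, earliest end is Wed 19:00 → handoff.

handoff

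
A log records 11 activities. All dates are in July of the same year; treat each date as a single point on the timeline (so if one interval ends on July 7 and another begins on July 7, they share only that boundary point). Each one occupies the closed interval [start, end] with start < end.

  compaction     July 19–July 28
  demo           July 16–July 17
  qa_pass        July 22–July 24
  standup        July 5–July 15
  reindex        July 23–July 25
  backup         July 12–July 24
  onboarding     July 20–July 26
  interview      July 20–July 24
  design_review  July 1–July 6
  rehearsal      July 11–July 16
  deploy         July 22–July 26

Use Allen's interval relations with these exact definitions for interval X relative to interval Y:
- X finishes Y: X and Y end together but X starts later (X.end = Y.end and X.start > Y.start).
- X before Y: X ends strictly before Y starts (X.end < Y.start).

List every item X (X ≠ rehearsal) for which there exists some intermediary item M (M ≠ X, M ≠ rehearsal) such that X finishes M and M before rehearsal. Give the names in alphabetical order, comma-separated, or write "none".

Target rehearsal = [July 11, July 16].
Intermediaries M with M before rehearsal: design_review.
Via design_review — items with X finishes design_review: none.
Union: none.

none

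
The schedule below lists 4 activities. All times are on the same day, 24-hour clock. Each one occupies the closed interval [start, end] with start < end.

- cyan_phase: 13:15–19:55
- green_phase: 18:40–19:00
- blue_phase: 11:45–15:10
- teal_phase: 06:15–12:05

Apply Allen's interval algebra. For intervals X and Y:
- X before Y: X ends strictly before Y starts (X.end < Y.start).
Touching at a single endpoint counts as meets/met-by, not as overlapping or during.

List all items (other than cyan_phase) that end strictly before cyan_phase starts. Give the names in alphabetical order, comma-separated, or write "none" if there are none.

teal_phase

Target cyan_phase = [13:15, 19:55].
blue_phase [11:45, 15:10] → overlaps → no.
green_phase [18:40, 19:00] → during → no.
teal_phase [06:15, 12:05] → before → yes.
Result: teal_phase.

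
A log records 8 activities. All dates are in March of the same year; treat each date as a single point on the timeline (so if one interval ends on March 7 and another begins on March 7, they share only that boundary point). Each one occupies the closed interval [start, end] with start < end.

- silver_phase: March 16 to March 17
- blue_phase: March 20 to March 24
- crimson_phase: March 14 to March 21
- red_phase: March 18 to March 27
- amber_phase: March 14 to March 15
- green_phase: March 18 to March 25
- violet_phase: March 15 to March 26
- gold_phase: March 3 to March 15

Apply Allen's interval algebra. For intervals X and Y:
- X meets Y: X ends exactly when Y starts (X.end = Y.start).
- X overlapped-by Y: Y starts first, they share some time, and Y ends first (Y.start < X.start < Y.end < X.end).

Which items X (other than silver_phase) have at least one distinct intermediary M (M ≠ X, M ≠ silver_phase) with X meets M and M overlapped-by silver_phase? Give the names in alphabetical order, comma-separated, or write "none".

none

Target silver_phase = [March 16, March 17].
Intermediaries M with M overlapped-by silver_phase: none.
Union: none.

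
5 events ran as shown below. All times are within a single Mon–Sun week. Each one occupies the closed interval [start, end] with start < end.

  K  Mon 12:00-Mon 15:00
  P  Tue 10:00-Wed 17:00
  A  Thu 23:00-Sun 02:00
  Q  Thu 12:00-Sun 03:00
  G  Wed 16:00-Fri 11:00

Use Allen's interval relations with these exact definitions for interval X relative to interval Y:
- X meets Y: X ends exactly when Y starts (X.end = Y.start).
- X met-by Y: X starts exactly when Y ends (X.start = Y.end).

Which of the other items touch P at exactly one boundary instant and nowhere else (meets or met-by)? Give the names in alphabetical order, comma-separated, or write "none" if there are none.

Target P = [Tue 10:00, Wed 17:00].
A [Thu 23:00, Sun 02:00] → after → no.
G [Wed 16:00, Fri 11:00] → overlapped-by → no.
K [Mon 12:00, Mon 15:00] → before → no.
Q [Thu 12:00, Sun 03:00] → after → no.
Result: none.

none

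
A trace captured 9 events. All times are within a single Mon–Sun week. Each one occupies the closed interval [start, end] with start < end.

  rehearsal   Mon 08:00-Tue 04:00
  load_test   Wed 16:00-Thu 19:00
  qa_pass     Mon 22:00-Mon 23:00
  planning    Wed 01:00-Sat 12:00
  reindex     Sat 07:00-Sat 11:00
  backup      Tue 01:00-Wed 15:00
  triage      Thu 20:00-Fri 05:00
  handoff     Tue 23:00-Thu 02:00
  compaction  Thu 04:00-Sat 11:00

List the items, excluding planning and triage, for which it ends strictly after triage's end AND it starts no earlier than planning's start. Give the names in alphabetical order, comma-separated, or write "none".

compaction, reindex

Conditions: its end is strictly after triage's end (X.end > Fri 05:00) AND its start is no earlier than planning's start (X.start >= Wed 01:00).
backup: end Wed 15:00 > Fri 05:00? ✗; start Tue 01:00 >= Wed 01:00? ✗ → no.
compaction: end Sat 11:00 > Fri 05:00? ✓; start Thu 04:00 >= Wed 01:00? ✓ → yes.
handoff: end Thu 02:00 > Fri 05:00? ✗; start Tue 23:00 >= Wed 01:00? ✗ → no.
load_test: end Thu 19:00 > Fri 05:00? ✗; start Wed 16:00 >= Wed 01:00? ✓ → no.
qa_pass: end Mon 23:00 > Fri 05:00? ✗; start Mon 22:00 >= Wed 01:00? ✗ → no.
rehearsal: end Tue 04:00 > Fri 05:00? ✗; start Mon 08:00 >= Wed 01:00? ✗ → no.
reindex: end Sat 11:00 > Fri 05:00? ✓; start Sat 07:00 >= Wed 01:00? ✓ → yes.
Result: compaction, reindex.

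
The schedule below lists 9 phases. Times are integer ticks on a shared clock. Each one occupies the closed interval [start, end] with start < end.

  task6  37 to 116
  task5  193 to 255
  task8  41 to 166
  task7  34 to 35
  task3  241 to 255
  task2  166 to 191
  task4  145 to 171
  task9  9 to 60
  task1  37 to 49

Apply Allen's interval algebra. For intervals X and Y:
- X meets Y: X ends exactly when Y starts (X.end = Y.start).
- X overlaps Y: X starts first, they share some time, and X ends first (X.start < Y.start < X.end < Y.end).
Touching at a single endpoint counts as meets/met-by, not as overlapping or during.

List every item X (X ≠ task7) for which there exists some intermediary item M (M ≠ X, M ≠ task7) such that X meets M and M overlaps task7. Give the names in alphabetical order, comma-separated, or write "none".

none

Target task7 = [34, 35].
Intermediaries M with M overlaps task7: none.
Union: none.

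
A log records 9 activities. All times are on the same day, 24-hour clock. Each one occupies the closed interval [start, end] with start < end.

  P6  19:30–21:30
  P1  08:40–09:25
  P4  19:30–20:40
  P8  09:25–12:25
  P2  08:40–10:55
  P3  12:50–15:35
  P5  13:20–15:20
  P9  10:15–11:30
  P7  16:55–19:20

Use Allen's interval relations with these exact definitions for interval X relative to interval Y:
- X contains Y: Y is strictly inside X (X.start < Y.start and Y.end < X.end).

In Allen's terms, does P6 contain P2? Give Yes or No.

No

P6 = [19:30, 21:30], P2 = [08:40, 10:55].
Actual relation of P6 to P2: after.
Asked whether 'contains' holds → No.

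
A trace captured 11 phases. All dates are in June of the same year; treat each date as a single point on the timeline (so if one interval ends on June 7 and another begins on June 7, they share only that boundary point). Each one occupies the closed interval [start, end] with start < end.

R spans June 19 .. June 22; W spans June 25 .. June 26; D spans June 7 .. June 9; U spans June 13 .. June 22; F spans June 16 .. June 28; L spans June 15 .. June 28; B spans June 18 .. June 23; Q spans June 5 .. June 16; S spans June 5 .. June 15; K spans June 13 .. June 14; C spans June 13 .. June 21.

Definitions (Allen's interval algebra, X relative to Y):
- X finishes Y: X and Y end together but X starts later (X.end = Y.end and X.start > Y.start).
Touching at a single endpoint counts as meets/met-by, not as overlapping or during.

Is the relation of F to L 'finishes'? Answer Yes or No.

Yes

F = [June 16, June 28], L = [June 15, June 28].
Actual relation of F to L: finishes.
Asked whether 'finishes' holds → Yes.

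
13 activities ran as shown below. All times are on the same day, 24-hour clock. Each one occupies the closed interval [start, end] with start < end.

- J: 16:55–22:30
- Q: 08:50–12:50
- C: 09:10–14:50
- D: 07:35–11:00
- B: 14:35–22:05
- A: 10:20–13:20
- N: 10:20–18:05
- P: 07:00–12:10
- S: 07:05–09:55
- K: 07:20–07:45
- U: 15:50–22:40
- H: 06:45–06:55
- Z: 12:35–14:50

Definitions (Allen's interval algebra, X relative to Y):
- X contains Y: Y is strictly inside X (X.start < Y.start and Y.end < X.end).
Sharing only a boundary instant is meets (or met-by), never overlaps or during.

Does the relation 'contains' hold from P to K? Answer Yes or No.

Yes

P = [07:00, 12:10], K = [07:20, 07:45].
Actual relation of P to K: contains.
Asked whether 'contains' holds → Yes.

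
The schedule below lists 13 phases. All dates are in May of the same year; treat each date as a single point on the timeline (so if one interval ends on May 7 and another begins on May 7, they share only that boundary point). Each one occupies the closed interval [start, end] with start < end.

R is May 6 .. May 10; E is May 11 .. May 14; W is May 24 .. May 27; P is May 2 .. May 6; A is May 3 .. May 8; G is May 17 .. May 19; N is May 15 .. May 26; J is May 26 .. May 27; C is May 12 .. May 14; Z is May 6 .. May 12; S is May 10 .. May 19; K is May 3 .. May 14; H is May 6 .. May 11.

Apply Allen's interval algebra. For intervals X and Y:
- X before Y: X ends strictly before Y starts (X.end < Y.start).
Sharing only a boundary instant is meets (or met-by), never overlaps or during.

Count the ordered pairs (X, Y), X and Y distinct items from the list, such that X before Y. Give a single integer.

45

Checking all 156 ordered pairs for relation 'before'; matching pairs in alphabetical order:
(A, C): A before C ✓
(A, E): A before E ✓
(A, G): A before G ✓
(A, J): A before J ✓
(A, N): A before N ✓
(A, S): A before S ✓
(A, W): A before W ✓
(C, G): C before G ✓
(C, J): C before J ✓
(C, N): C before N ✓
(C, W): C before W ✓
(E, G): E before G ✓
(E, J): E before J ✓
(E, N): E before N ✓
(E, W): E before W ✓
(G, J): G before J ✓
(G, W): G before W ✓
(H, C): H before C ✓
(H, G): H before G ✓
(H, J): H before J ✓
(H, N): H before N ✓
(H, W): H before W ✓
(K, G): K before G ✓
(K, J): K before J ✓
... plus 21 further pairs not listed.
Count: 45.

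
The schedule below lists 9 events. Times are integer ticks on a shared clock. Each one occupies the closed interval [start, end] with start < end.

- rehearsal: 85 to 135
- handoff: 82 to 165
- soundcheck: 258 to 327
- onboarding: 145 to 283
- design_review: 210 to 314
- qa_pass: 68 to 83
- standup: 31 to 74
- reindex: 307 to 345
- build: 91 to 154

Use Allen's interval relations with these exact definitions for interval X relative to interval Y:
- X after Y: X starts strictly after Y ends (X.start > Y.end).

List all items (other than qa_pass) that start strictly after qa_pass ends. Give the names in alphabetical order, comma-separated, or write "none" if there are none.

Target qa_pass = [68, 83].
build [91, 154] → after → yes.
design_review [210, 314] → after → yes.
handoff [82, 165] → overlapped-by → no.
onboarding [145, 283] → after → yes.
rehearsal [85, 135] → after → yes.
reindex [307, 345] → after → yes.
soundcheck [258, 327] → after → yes.
standup [31, 74] → overlaps → no.
Result: build, design_review, onboarding, rehearsal, reindex, soundcheck.

build, design_review, onboarding, rehearsal, reindex, soundcheck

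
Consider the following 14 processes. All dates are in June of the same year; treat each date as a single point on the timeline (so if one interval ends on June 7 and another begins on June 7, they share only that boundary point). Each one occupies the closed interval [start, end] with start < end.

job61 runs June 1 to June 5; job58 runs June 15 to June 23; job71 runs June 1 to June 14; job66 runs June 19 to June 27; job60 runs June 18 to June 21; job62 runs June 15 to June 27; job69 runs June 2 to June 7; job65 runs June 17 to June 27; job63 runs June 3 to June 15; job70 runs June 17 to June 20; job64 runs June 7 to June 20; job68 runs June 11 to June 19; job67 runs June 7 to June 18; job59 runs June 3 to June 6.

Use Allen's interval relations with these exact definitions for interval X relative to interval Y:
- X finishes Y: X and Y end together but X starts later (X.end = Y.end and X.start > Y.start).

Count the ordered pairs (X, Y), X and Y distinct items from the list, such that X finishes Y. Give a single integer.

4

Checking all 182 ordered pairs for relation 'finishes'; matching pairs in alphabetical order:
(job65, job62): job65 finishes job62 ✓
(job66, job62): job66 finishes job62 ✓
(job66, job65): job66 finishes job65 ✓
(job70, job64): job70 finishes job64 ✓
Count: 4.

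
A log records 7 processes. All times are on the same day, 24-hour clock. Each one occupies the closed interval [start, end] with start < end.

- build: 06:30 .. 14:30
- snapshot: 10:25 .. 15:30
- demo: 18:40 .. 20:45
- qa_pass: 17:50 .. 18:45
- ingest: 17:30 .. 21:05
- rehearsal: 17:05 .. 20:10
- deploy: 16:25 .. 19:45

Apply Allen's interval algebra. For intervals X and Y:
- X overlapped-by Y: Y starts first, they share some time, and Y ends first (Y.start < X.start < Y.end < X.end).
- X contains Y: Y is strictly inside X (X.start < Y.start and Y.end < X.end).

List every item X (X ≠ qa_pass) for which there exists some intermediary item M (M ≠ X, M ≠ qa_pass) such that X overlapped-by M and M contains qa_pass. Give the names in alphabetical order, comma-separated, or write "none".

demo, ingest, rehearsal

Target qa_pass = [17:50, 18:45].
Intermediaries M with M contains qa_pass: deploy, ingest, rehearsal.
Via deploy — items with X overlapped-by deploy: demo, ingest, rehearsal.
Via ingest — items with X overlapped-by ingest: none.
Via rehearsal — items with X overlapped-by rehearsal: demo, ingest.
Union: demo, ingest, rehearsal.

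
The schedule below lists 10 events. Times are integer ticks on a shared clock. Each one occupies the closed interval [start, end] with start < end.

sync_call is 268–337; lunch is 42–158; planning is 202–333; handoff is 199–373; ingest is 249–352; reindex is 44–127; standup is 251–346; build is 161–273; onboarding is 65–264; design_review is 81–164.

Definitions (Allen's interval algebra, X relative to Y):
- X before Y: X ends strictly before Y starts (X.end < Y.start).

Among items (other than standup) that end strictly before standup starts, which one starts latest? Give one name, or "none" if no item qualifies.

Target standup = [251, 346].
build [161, 273] → overlaps → excluded.
design_review [81, 164] → before → candidate.
handoff [199, 373] → contains → excluded.
ingest [249, 352] → contains → excluded.
lunch [42, 158] → before → candidate.
onboarding [65, 264] → overlaps → excluded.
planning [202, 333] → overlaps → excluded.
reindex [44, 127] → before → candidate.
sync_call [268, 337] → during → excluded.
Among candidates, latest start is 81 → design_review.

design_review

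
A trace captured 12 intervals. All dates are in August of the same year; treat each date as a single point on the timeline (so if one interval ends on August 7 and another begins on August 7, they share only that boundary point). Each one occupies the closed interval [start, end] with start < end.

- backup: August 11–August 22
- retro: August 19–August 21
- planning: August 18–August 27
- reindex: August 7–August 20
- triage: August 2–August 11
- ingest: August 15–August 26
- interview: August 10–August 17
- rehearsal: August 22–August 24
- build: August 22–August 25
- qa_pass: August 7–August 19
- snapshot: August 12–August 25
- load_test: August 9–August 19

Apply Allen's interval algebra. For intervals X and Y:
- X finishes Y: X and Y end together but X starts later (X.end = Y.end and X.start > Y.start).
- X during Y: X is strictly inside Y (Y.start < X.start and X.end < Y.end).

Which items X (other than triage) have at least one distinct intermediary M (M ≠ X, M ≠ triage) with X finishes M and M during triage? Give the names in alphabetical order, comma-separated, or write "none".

none

Target triage = [August 2, August 11].
Intermediaries M with M during triage: none.
Union: none.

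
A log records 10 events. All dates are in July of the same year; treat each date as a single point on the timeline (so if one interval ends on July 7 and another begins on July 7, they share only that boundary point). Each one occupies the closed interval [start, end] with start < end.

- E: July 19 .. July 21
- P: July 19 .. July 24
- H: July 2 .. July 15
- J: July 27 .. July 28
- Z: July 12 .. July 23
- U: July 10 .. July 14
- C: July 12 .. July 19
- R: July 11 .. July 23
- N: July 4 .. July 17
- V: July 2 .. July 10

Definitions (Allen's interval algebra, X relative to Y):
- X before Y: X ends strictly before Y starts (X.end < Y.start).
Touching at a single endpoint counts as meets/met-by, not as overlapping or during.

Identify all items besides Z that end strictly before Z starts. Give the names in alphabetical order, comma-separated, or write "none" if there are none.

Target Z = [July 12, July 23].
C [July 12, July 19] → starts → no.
E [July 19, July 21] → during → no.
H [July 2, July 15] → overlaps → no.
J [July 27, July 28] → after → no.
N [July 4, July 17] → overlaps → no.
P [July 19, July 24] → overlapped-by → no.
R [July 11, July 23] → finished-by → no.
U [July 10, July 14] → overlaps → no.
V [July 2, July 10] → before → yes.
Result: V.

V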